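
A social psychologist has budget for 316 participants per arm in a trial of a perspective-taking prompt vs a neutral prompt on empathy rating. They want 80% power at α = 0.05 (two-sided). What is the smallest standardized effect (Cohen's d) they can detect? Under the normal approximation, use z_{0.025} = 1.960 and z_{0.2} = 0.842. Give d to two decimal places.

d_min ≈ 0.22

For two independent groups of n = 316 each: d_min = (z_{α/2} + z_β)·√(2/n).
z-sum = 1.960 + 0.842 = 2.802.
d_min = 2.802 × √(2/316) = 2.802 × 0.0796 = 0.223.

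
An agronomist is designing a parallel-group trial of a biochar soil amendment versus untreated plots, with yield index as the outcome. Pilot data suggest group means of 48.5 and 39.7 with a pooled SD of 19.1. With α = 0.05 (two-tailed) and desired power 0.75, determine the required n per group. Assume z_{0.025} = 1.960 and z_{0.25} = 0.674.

Cohen's d = |M₁ − M₂| / SD_pooled = |48.5 − 39.7| / 19.1 = 8.8 / 19.1 = 0.461.
For two independent groups with equal n: n = 2·((z_{α/2} + z_β) / d)².
z_{α/2} + z_β = 1.960 + 0.674 = 2.634.
n = 2 × (2.634 / 0.461)² = 2 × 5.714² = 2 × 32.65 = 65.3.
Round up to the next whole participant.

n = 66 per group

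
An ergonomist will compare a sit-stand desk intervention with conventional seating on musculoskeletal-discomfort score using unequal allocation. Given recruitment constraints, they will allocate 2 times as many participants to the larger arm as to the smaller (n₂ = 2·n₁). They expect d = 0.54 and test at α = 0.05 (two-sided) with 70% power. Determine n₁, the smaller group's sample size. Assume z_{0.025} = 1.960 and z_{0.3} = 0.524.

n₁ = 32

With allocation ratio k = n₂/n₁ = 2, Var(x̄₁−x̄₂) = σ²(1/n₁ + 1/(k·n₁)) = σ²·(k+1)/(k·n₁).
So n₁ = (1 + 1/k)·((z_{α/2} + z_β)/d)² = 1.500 × (2.484/0.54)².
n₁ = 1.500 × 21.16 = 31.7.
Round up: n₁ = 32, giving n₂ = 2 × 32 = 64.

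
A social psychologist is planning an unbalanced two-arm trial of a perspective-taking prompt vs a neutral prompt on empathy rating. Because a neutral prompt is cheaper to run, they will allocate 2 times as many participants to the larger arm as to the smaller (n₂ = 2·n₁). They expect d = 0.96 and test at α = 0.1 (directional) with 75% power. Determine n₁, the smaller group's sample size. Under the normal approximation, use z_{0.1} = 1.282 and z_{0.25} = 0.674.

With allocation ratio k = n₂/n₁ = 2, Var(x̄₁−x̄₂) = σ²(1/n₁ + 1/(k·n₁)) = σ²·(k+1)/(k·n₁).
So n₁ = (1 + 1/k)·((z_{α} + z_β)/d)² = 1.500 × (1.956/0.96)².
n₁ = 1.500 × 4.15 = 6.2.
Round up: n₁ = 7, giving n₂ = 2 × 7 = 14.

n₁ = 7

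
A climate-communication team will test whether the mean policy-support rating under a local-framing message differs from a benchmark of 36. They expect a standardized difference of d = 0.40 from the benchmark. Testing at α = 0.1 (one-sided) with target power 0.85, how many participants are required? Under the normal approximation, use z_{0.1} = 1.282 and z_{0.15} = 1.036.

n = 34

For a one-sample test: n = ((z_{α} + z_β) / d)².
z_{α} + z_β = 1.282 + 1.036 = 2.318.
n = (2.318 / 0.40)² = 5.795² = 33.58.
Round up.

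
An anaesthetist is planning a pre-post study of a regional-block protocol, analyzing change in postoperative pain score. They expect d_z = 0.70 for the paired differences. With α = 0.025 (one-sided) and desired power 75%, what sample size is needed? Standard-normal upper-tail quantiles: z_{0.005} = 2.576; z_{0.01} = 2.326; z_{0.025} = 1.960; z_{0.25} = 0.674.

n = 15 pairs

For a paired (one-sample on differences) test: n = ((z_{α} + z_β) / d)².
z_{α} + z_β = 1.960 + 0.674 = 2.634.
n = (2.634 / 0.70)² = 3.763² = 14.16.
Round up.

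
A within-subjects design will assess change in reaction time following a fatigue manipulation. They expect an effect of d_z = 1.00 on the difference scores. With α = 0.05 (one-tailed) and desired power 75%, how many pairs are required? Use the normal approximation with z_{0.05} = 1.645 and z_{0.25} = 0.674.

n = 6 pairs

For a paired (one-sample on differences) test: n = ((z_{α} + z_β) / d)².
z_{α} + z_β = 1.645 + 0.674 = 2.319.
n = (2.319 / 1.00)² = 2.319² = 5.38.
Round up.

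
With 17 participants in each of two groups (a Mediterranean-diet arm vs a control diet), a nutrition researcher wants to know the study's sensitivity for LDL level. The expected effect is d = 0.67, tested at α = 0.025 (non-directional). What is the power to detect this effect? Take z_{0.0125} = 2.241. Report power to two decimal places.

For two equal groups, power = Φ(d·√(n/2) − z_{α/2}).
d·√(n/2) = 0.67 × √(17/2) = 0.67 × 2.915 = 1.953.
z_β = 1.953 − 2.241 = -0.288.
Power = Φ(-0.288) = 0.387.

power ≈ 0.39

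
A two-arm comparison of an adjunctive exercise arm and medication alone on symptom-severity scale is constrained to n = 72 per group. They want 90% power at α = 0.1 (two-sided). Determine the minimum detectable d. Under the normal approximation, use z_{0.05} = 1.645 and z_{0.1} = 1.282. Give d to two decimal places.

For two independent groups of n = 72 each: d_min = (z_{α/2} + z_β)·√(2/n).
z-sum = 1.645 + 1.282 = 2.927.
d_min = 2.927 × √(2/72) = 2.927 × 0.1667 = 0.488.

d_min ≈ 0.49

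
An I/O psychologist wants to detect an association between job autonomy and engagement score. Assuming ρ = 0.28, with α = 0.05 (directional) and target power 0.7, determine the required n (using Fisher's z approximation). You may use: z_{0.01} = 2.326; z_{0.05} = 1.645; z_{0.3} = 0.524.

Fisher's z: C = ½·ln((1+r)/(1−r)) = ½·ln(1.7778) = 0.2877.
n = ((z_{α} + z_β)/C)² + 3.
(1.645 + 0.524) / 0.2877 = 2.169 / 0.2877 = 7.539.
n = 7.539² + 3 = 56.84 + 3 = 59.8.
Round up.

n = 60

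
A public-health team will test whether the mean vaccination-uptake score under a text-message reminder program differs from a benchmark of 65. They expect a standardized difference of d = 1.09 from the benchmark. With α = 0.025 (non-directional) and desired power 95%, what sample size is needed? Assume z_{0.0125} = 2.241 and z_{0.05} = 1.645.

For a one-sample test: n = ((z_{α/2} + z_β) / d)².
z_{α/2} + z_β = 2.241 + 1.645 = 3.886.
n = (3.886 / 1.09)² = 3.565² = 12.71.
Round up.

n = 13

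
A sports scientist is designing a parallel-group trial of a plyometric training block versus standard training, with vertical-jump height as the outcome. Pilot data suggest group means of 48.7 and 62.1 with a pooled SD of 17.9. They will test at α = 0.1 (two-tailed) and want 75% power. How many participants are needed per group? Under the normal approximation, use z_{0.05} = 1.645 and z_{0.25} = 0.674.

Cohen's d = |M₁ − M₂| / SD_pooled = |48.7 − 62.1| / 17.9 = 13.4 / 17.9 = 0.749.
For two independent groups with equal n: n = 2·((z_{α/2} + z_β) / d)².
z_{α/2} + z_β = 1.645 + 0.674 = 2.319.
n = 2 × (2.319 / 0.749)² = 2 × 3.096² = 2 × 9.59 = 19.2.
Round up to the next whole participant.

n = 20 per group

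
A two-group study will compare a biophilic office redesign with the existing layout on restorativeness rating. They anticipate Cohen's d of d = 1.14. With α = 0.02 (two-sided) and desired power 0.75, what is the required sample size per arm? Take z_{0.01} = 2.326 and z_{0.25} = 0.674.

n = 14 per group

For two independent groups with equal n: n = 2·((z_{α/2} + z_β) / d)².
z_{α/2} + z_β = 2.326 + 0.674 = 3.000.
n = 2 × (3.000 / 1.14)² = 2 × 2.632² = 2 × 6.93 = 13.9.
Round up to the next whole participant.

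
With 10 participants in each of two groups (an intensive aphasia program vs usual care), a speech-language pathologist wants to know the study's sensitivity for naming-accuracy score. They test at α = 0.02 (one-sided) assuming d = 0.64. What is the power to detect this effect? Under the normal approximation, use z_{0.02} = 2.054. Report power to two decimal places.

power ≈ 0.27

For two equal groups, power = Φ(d·√(n/2) − z_{α}).
d·√(n/2) = 0.64 × √(10/2) = 0.64 × 2.236 = 1.431.
z_β = 1.431 − 2.054 = -0.623.
Power = Φ(-0.623) = 0.267.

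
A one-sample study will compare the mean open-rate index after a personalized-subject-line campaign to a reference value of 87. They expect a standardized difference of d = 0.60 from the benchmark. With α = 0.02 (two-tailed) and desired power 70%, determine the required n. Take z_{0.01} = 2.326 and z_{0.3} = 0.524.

n = 23

For a one-sample test: n = ((z_{α/2} + z_β) / d)².
z_{α/2} + z_β = 2.326 + 0.524 = 2.850.
n = (2.850 / 0.60)² = 4.750² = 22.56.
Round up.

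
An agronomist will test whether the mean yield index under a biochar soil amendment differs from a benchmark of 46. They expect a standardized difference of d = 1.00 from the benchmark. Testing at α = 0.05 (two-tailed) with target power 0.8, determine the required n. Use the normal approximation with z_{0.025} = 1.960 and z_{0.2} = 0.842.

For a one-sample test: n = ((z_{α/2} + z_β) / d)².
z_{α/2} + z_β = 1.960 + 0.842 = 2.802.
n = (2.802 / 1.00)² = 2.802² = 7.85.
Round up.

n = 8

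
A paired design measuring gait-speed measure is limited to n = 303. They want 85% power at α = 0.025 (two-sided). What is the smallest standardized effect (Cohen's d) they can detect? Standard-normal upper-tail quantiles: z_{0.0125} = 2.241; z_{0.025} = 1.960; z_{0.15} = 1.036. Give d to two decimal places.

d_min ≈ 0.19

For a single sample (or paired design) of n = 303: d_min = (z_{α/2} + z_β)/√n.
z-sum = 2.241 + 1.036 = 3.277.
d_min = 3.277 / √303 = 3.277 / 17.407 = 0.188.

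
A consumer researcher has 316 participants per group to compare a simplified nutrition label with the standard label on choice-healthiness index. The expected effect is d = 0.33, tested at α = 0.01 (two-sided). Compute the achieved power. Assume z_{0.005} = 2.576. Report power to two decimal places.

For two equal groups, power = Φ(d·√(n/2) − z_{α/2}).
d·√(n/2) = 0.33 × √(316/2) = 0.33 × 12.570 = 4.148.
z_β = 4.148 − 2.576 = 1.572.
Power = Φ(1.572) = 0.942.

power ≈ 0.94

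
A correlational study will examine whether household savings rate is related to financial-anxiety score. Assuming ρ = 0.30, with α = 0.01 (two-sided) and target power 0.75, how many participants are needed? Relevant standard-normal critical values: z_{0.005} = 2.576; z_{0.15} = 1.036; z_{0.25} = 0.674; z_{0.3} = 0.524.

Fisher's z: C = ½·ln((1+r)/(1−r)) = ½·ln(1.8571) = 0.3095.
n = ((z_{α/2} + z_β)/C)² + 3.
(2.576 + 0.674) / 0.3095 = 3.250 / 0.3095 = 10.501.
n = 10.501² + 3 = 110.27 + 3 = 113.3.
Round up.

n = 114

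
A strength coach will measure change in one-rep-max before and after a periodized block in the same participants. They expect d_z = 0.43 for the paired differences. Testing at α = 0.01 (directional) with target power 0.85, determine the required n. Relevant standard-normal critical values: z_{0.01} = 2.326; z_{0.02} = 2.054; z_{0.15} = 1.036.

For a paired (one-sample on differences) test: n = ((z_{α} + z_β) / d)².
z_{α} + z_β = 2.326 + 1.036 = 3.362.
n = (3.362 / 0.43)² = 7.819² = 61.13.
Round up.

n = 62 pairs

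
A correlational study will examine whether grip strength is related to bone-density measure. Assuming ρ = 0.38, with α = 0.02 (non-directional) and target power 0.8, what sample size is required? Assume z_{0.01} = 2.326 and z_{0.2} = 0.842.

Fisher's z: C = ½·ln((1+r)/(1−r)) = ½·ln(2.2258) = 0.4001.
n = ((z_{α/2} + z_β)/C)² + 3.
(2.326 + 0.842) / 0.4001 = 3.168 / 0.4001 = 7.918.
n = 7.918² + 3 = 62.70 + 3 = 65.7.
Round up.

n = 66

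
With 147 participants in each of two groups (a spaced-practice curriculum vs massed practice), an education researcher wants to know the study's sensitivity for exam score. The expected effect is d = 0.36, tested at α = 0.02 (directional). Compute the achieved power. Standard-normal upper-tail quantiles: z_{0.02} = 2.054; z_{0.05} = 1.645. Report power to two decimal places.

power ≈ 0.85

For two equal groups, power = Φ(d·√(n/2) − z_{α}).
d·√(n/2) = 0.36 × √(147/2) = 0.36 × 8.573 = 3.086.
z_β = 3.086 − 2.054 = 1.032.
Power = Φ(1.032) = 0.849.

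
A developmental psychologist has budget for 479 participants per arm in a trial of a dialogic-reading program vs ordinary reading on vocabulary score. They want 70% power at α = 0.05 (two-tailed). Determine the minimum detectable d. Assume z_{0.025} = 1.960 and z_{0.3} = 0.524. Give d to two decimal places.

For two independent groups of n = 479 each: d_min = (z_{α/2} + z_β)·√(2/n).
z-sum = 1.960 + 0.524 = 2.484.
d_min = 2.484 × √(2/479) = 2.484 × 0.0646 = 0.161.

d_min ≈ 0.16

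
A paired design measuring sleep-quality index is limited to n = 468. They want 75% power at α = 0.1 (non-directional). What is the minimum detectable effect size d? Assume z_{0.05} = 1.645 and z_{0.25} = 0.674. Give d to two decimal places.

For a single sample (or paired design) of n = 468: d_min = (z_{α/2} + z_β)/√n.
z-sum = 1.645 + 0.674 = 2.319.
d_min = 2.319 / √468 = 2.319 / 21.633 = 0.107.

d_min ≈ 0.11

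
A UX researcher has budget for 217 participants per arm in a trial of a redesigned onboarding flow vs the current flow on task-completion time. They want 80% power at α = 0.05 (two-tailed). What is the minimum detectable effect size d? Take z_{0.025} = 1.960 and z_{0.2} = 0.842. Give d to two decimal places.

For two independent groups of n = 217 each: d_min = (z_{α/2} + z_β)·√(2/n).
z-sum = 1.960 + 0.842 = 2.802.
d_min = 2.802 × √(2/217) = 2.802 × 0.0960 = 0.269.

d_min ≈ 0.27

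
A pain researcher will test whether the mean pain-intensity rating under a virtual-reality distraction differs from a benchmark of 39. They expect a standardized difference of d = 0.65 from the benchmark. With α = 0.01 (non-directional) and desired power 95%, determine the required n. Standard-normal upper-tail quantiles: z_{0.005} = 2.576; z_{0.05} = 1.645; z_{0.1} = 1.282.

n = 43

For a one-sample test: n = ((z_{α/2} + z_β) / d)².
z_{α/2} + z_β = 2.576 + 1.645 = 4.221.
n = (4.221 / 0.65)² = 6.494² = 42.17.
Round up.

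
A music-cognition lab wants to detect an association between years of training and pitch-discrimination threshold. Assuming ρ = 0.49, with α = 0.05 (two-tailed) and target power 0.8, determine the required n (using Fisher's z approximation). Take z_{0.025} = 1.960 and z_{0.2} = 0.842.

Fisher's z: C = ½·ln((1+r)/(1−r)) = ½·ln(2.9216) = 0.5361.
n = ((z_{α/2} + z_β)/C)² + 3.
(1.960 + 0.842) / 0.5361 = 2.802 / 0.5361 = 5.227.
n = 5.227² + 3 = 27.32 + 3 = 30.3.
Round up.

n = 31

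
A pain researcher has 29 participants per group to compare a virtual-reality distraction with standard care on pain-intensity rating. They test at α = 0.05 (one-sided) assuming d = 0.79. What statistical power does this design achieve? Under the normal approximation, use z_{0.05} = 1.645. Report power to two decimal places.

For two equal groups, power = Φ(d·√(n/2) − z_{α}).
d·√(n/2) = 0.79 × √(29/2) = 0.79 × 3.808 = 3.008.
z_β = 3.008 − 1.645 = 1.363.
Power = Φ(1.363) = 0.914.

power ≈ 0.91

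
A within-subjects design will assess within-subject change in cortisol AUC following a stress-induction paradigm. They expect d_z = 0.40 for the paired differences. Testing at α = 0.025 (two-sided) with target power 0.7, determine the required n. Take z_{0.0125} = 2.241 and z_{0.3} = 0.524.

For a paired (one-sample on differences) test: n = ((z_{α/2} + z_β) / d)².
z_{α/2} + z_β = 2.241 + 0.524 = 2.765.
n = (2.765 / 0.40)² = 6.912² = 47.78.
Round up.

n = 48 pairs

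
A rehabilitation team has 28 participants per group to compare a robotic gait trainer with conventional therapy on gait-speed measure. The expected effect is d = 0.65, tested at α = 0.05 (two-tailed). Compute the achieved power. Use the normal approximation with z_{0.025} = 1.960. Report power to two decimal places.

For two equal groups, power = Φ(d·√(n/2) − z_{α/2}).
d·√(n/2) = 0.65 × √(28/2) = 0.65 × 3.742 = 2.432.
z_β = 2.432 − 1.960 = 0.472.
Power = Φ(0.472) = 0.682.

power ≈ 0.68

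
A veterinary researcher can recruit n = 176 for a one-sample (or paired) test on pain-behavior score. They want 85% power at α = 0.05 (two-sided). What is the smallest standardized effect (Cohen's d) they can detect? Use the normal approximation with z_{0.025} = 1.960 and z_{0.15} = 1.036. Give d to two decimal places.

d_min ≈ 0.23

For a single sample (or paired design) of n = 176: d_min = (z_{α/2} + z_β)/√n.
z-sum = 1.960 + 1.036 = 2.996.
d_min = 2.996 / √176 = 2.996 / 13.266 = 0.226.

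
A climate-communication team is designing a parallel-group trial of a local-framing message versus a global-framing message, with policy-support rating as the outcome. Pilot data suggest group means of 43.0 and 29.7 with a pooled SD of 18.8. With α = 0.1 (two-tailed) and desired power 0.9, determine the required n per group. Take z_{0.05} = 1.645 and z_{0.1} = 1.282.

Cohen's d = |M₁ − M₂| / SD_pooled = |43.0 − 29.7| / 18.8 = 13.3 / 18.8 = 0.707.
For two independent groups with equal n: n = 2·((z_{α/2} + z_β) / d)².
z_{α/2} + z_β = 1.645 + 1.282 = 2.927.
n = 2 × (2.927 / 0.707)² = 2 × 4.140² = 2 × 17.14 = 34.3.
Round up to the next whole participant.

n = 35 per group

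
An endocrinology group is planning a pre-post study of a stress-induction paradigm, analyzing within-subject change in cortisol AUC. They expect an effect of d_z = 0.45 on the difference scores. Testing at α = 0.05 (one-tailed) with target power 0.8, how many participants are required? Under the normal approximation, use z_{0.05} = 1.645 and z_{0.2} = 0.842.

For a paired (one-sample on differences) test: n = ((z_{α} + z_β) / d)².
z_{α} + z_β = 1.645 + 0.842 = 2.487.
n = (2.487 / 0.45)² = 5.527² = 30.54.
Round up.

n = 31 pairs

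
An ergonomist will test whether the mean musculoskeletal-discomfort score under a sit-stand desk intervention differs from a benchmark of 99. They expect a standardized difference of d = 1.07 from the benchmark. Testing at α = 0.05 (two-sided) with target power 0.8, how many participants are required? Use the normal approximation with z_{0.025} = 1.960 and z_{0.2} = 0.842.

n = 7

For a one-sample test: n = ((z_{α/2} + z_β) / d)².
z_{α/2} + z_β = 1.960 + 0.842 = 2.802.
n = (2.802 / 1.07)² = 2.619² = 6.86.
Round up.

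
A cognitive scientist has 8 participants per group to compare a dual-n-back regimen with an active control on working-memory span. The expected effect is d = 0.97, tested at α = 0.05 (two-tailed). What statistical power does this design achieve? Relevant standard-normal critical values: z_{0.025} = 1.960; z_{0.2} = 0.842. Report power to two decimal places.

For two equal groups, power = Φ(d·√(n/2) − z_{α/2}).
d·√(n/2) = 0.97 × √(8/2) = 0.97 × 2.000 = 1.940.
z_β = 1.940 − 1.960 = -0.020.
Power = Φ(-0.020) = 0.492.

power ≈ 0.49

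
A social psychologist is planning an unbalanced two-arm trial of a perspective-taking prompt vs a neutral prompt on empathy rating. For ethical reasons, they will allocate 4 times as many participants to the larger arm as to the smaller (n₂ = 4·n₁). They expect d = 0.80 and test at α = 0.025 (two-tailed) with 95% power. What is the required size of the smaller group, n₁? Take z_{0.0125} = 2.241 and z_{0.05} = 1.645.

n₁ = 30

With allocation ratio k = n₂/n₁ = 4, Var(x̄₁−x̄₂) = σ²(1/n₁ + 1/(k·n₁)) = σ²·(k+1)/(k·n₁).
So n₁ = (1 + 1/k)·((z_{α/2} + z_β)/d)² = 1.250 × (3.886/0.80)².
n₁ = 1.250 × 23.60 = 29.5.
Round up: n₁ = 30, giving n₂ = 4 × 30 = 120.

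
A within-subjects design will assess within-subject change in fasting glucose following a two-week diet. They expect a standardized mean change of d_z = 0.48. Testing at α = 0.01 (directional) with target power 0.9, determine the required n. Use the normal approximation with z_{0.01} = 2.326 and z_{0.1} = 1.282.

For a paired (one-sample on differences) test: n = ((z_{α} + z_β) / d)².
z_{α} + z_β = 2.326 + 1.282 = 3.608.
n = (3.608 / 0.48)² = 7.517² = 56.50.
Round up.

n = 57 pairs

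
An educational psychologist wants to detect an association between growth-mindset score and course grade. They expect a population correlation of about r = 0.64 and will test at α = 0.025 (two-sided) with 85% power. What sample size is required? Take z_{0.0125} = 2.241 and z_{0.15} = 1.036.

n = 22

Fisher's z: C = ½·ln((1+r)/(1−r)) = ½·ln(4.5556) = 0.7582.
n = ((z_{α/2} + z_β)/C)² + 3.
(2.241 + 1.036) / 0.7582 = 3.277 / 0.7582 = 4.322.
n = 4.322² + 3 = 18.68 + 3 = 21.7.
Round up.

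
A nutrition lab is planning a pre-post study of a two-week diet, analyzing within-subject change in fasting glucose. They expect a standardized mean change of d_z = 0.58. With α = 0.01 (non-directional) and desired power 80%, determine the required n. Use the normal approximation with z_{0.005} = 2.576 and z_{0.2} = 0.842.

For a paired (one-sample on differences) test: n = ((z_{α/2} + z_β) / d)².
z_{α/2} + z_β = 2.576 + 0.842 = 3.418.
n = (3.418 / 0.58)² = 5.893² = 34.73.
Round up.

n = 35 pairs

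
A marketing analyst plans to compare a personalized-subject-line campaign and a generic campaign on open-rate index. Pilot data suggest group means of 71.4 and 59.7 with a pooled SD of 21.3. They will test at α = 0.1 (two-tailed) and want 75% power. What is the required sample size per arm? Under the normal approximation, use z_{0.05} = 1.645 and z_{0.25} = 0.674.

Cohen's d = |M₁ − M₂| / SD_pooled = |71.4 − 59.7| / 21.3 = 11.7 / 21.3 = 0.549.
For two independent groups with equal n: n = 2·((z_{α/2} + z_β) / d)².
z_{α/2} + z_β = 1.645 + 0.674 = 2.319.
n = 2 × (2.319 / 0.549)² = 2 × 4.224² = 2 × 17.84 = 35.7.
Round up to the next whole participant.

n = 36 per group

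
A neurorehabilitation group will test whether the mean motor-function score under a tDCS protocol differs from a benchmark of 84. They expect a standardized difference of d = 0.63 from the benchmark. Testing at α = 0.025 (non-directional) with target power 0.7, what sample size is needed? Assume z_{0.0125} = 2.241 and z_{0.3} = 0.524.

n = 20

For a one-sample test: n = ((z_{α/2} + z_β) / d)².
z_{α/2} + z_β = 2.241 + 0.524 = 2.765.
n = (2.765 / 0.63)² = 4.389² = 19.26.
Round up.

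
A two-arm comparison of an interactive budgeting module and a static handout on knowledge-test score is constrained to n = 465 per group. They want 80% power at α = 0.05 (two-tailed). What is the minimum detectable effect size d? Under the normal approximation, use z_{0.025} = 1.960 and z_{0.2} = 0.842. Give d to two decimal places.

d_min ≈ 0.18

For two independent groups of n = 465 each: d_min = (z_{α/2} + z_β)·√(2/n).
z-sum = 1.960 + 0.842 = 2.802.
d_min = 2.802 × √(2/465) = 2.802 × 0.0656 = 0.184.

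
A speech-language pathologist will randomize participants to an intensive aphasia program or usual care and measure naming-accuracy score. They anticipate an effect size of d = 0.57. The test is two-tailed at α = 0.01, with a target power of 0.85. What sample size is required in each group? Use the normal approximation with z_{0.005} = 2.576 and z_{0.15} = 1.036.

n = 81 per group

For two independent groups with equal n: n = 2·((z_{α/2} + z_β) / d)².
z_{α/2} + z_β = 2.576 + 1.036 = 3.612.
n = 2 × (3.612 / 0.57)² = 2 × 6.337² = 2 × 40.16 = 80.3.
Round up to the next whole participant.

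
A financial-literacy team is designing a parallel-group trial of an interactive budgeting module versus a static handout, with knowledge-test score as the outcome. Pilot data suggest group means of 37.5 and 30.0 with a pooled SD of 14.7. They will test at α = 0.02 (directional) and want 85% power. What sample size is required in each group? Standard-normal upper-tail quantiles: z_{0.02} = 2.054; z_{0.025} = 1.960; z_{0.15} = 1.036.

n = 74 per group

Cohen's d = |M₁ − M₂| / SD_pooled = |37.5 − 30.0| / 14.7 = 7.5 / 14.7 = 0.510.
For two independent groups with equal n: n = 2·((z_{α} + z_β) / d)².
z_{α} + z_β = 2.054 + 1.036 = 3.090.
n = 2 × (3.090 / 0.510)² = 2 × 6.059² = 2 × 36.71 = 73.4.
Round up to the next whole participant.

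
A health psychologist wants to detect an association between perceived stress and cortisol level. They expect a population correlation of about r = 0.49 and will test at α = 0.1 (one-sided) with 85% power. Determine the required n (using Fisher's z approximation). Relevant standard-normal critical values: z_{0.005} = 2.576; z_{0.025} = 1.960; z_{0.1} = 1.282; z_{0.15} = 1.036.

n = 22

Fisher's z: C = ½·ln((1+r)/(1−r)) = ½·ln(2.9216) = 0.5361.
n = ((z_{α} + z_β)/C)² + 3.
(1.282 + 1.036) / 0.5361 = 2.318 / 0.5361 = 4.324.
n = 4.324² + 3 = 18.70 + 3 = 21.7.
Round up.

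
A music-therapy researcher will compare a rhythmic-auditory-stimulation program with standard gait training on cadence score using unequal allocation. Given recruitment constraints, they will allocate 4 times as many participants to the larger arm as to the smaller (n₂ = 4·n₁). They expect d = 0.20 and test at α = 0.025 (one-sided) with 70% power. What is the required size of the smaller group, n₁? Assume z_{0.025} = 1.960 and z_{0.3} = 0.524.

n₁ = 193

With allocation ratio k = n₂/n₁ = 4, Var(x̄₁−x̄₂) = σ²(1/n₁ + 1/(k·n₁)) = σ²·(k+1)/(k·n₁).
So n₁ = (1 + 1/k)·((z_{α} + z_β)/d)² = 1.250 × (2.484/0.20)².
n₁ = 1.250 × 154.26 = 192.8.
Round up: n₁ = 193, giving n₂ = 4 × 193 = 772.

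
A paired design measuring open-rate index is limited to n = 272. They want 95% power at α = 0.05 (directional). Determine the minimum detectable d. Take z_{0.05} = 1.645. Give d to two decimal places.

For a single sample (or paired design) of n = 272: d_min = (z_{α} + z_β)/√n.
z-sum = 1.645 + 1.645 = 3.290.
d_min = 3.290 / √272 = 3.290 / 16.492 = 0.199.

d_min ≈ 0.20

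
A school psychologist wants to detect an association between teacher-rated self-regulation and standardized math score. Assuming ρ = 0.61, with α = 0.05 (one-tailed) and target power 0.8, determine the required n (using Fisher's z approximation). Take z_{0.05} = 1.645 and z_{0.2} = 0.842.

Fisher's z: C = ½·ln((1+r)/(1−r)) = ½·ln(4.1282) = 0.7089.
n = ((z_{α} + z_β)/C)² + 3.
(1.645 + 0.842) / 0.7089 = 2.487 / 0.7089 = 3.508.
n = 3.508² + 3 = 12.31 + 3 = 15.3.
Round up.

n = 16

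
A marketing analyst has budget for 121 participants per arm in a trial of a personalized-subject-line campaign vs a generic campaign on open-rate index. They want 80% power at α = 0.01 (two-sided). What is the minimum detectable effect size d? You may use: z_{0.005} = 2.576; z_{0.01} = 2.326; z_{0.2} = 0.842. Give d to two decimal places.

d_min ≈ 0.44

For two independent groups of n = 121 each: d_min = (z_{α/2} + z_β)·√(2/n).
z-sum = 2.576 + 0.842 = 3.418.
d_min = 3.418 × √(2/121) = 3.418 × 0.1286 = 0.439.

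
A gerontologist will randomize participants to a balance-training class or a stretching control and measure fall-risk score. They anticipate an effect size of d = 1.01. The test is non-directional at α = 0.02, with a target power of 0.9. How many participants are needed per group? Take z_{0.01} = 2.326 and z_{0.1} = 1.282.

For two independent groups with equal n: n = 2·((z_{α/2} + z_β) / d)².
z_{α/2} + z_β = 2.326 + 1.282 = 3.608.
n = 2 × (3.608 / 1.01)² = 2 × 3.572² = 2 × 12.76 = 25.5.
Round up to the next whole participant.

n = 26 per group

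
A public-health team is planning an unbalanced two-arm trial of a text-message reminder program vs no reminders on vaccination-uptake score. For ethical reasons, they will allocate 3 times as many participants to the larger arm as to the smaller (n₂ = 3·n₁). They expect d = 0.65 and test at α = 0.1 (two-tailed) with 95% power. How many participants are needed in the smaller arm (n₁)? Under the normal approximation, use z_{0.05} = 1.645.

n₁ = 35

With allocation ratio k = n₂/n₁ = 3, Var(x̄₁−x̄₂) = σ²(1/n₁ + 1/(k·n₁)) = σ²·(k+1)/(k·n₁).
So n₁ = (1 + 1/k)·((z_{α/2} + z_β)/d)² = 1.333 × (3.290/0.65)².
n₁ = 1.333 × 25.62 = 34.2.
Round up: n₁ = 35, giving n₂ = 3 × 35 = 105.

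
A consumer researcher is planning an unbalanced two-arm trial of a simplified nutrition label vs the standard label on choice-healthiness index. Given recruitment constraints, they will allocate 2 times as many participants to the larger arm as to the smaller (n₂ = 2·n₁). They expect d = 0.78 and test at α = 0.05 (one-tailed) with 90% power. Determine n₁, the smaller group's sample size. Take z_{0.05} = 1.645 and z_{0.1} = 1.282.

With allocation ratio k = n₂/n₁ = 2, Var(x̄₁−x̄₂) = σ²(1/n₁ + 1/(k·n₁)) = σ²·(k+1)/(k·n₁).
So n₁ = (1 + 1/k)·((z_{α} + z_β)/d)² = 1.500 × (2.927/0.78)².
n₁ = 1.500 × 14.08 = 21.1.
Round up: n₁ = 22, giving n₂ = 2 × 22 = 44.

n₁ = 22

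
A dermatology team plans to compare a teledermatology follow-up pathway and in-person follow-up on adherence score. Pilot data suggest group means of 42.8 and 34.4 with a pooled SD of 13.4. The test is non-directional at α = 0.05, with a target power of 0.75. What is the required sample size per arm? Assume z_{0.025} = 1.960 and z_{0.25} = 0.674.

Cohen's d = |M₁ − M₂| / SD_pooled = |42.8 − 34.4| / 13.4 = 8.4 / 13.4 = 0.627.
For two independent groups with equal n: n = 2·((z_{α/2} + z_β) / d)².
z_{α/2} + z_β = 1.960 + 0.674 = 2.634.
n = 2 × (2.634 / 0.627)² = 2 × 4.201² = 2 × 17.65 = 35.3.
Round up to the next whole participant.

n = 36 per group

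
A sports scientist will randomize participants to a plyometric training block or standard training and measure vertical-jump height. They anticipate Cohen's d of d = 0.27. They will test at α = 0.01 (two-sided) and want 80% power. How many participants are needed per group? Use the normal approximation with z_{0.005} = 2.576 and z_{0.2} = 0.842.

For two independent groups with equal n: n = 2·((z_{α/2} + z_β) / d)².
z_{α/2} + z_β = 2.576 + 0.842 = 3.418.
n = 2 × (3.418 / 0.27)² = 2 × 12.659² = 2 × 160.26 = 320.5.
Round up to the next whole participant.

n = 321 per group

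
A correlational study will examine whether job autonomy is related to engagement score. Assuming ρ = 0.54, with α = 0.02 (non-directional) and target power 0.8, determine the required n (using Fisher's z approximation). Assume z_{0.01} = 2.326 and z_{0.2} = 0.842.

n = 31

Fisher's z: C = ½·ln((1+r)/(1−r)) = ½·ln(3.3478) = 0.6042.
n = ((z_{α/2} + z_β)/C)² + 3.
(2.326 + 0.842) / 0.6042 = 3.168 / 0.6042 = 5.243.
n = 5.243² + 3 = 27.49 + 3 = 30.5.
Round up.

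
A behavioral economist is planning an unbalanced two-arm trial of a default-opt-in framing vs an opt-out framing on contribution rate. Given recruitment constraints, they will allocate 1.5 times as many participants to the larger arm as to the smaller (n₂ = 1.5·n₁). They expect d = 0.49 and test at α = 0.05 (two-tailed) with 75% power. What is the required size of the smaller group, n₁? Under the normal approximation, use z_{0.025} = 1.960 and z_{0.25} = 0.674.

With allocation ratio k = n₂/n₁ = 1.5, Var(x̄₁−x̄₂) = σ²(1/n₁ + 1/(k·n₁)) = σ²·(k+1)/(k·n₁).
So n₁ = (1 + 1/k)·((z_{α/2} + z_β)/d)² = 1.667 × (2.634/0.49)².
n₁ = 1.667 × 28.90 = 48.2.
Round up: n₁ = 49, giving n₂ = ⌈1.5 × 49⌉ = ⌈73.5⌉ = 74.

n₁ = 49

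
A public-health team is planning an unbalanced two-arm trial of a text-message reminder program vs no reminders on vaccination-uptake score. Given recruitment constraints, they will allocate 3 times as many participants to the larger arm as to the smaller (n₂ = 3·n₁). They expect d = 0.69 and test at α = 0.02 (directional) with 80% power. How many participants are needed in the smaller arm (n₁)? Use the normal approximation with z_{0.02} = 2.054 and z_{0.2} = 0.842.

n₁ = 24

With allocation ratio k = n₂/n₁ = 3, Var(x̄₁−x̄₂) = σ²(1/n₁ + 1/(k·n₁)) = σ²·(k+1)/(k·n₁).
So n₁ = (1 + 1/k)·((z_{α} + z_β)/d)² = 1.333 × (2.896/0.69)².
n₁ = 1.333 × 17.62 = 23.5.
Round up: n₁ = 24, giving n₂ = 3 × 24 = 72.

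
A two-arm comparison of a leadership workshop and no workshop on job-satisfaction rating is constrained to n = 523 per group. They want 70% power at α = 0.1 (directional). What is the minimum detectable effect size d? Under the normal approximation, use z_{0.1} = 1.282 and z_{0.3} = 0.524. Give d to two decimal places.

d_min ≈ 0.11

For two independent groups of n = 523 each: d_min = (z_{α} + z_β)·√(2/n).
z-sum = 1.282 + 0.524 = 1.806.
d_min = 1.806 × √(2/523) = 1.806 × 0.0618 = 0.112.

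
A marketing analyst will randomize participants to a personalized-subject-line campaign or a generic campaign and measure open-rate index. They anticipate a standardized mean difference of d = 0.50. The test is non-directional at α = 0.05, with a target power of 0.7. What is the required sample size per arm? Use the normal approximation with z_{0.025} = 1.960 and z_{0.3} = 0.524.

n = 50 per group

For two independent groups with equal n: n = 2·((z_{α/2} + z_β) / d)².
z_{α/2} + z_β = 1.960 + 0.524 = 2.484.
n = 2 × (2.484 / 0.50)² = 2 × 4.968² = 2 × 24.68 = 49.4.
Round up to the next whole participant.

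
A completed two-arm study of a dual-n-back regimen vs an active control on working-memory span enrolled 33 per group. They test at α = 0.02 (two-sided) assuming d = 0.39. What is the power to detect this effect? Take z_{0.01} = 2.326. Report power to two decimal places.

power ≈ 0.23

For two equal groups, power = Φ(d·√(n/2) − z_{α/2}).
d·√(n/2) = 0.39 × √(33/2) = 0.39 × 4.062 = 1.584.
z_β = 1.584 − 2.326 = -0.742.
Power = Φ(-0.742) = 0.229.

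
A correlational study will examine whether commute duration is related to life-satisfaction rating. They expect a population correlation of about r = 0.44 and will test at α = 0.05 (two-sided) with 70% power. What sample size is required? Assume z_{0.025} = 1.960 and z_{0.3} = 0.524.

n = 31

Fisher's z: C = ½·ln((1+r)/(1−r)) = ½·ln(2.5714) = 0.4722.
n = ((z_{α/2} + z_β)/C)² + 3.
(1.960 + 0.524) / 0.4722 = 2.484 / 0.4722 = 5.260.
n = 5.260² + 3 = 27.67 + 3 = 30.7.
Round up.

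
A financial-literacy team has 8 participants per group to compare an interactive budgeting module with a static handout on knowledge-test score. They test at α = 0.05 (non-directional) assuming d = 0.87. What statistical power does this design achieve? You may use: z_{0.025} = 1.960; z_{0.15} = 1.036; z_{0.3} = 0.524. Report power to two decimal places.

power ≈ 0.41

For two equal groups, power = Φ(d·√(n/2) − z_{α/2}).
d·√(n/2) = 0.87 × √(8/2) = 0.87 × 2.000 = 1.740.
z_β = 1.740 − 1.960 = -0.220.
Power = Φ(-0.220) = 0.413.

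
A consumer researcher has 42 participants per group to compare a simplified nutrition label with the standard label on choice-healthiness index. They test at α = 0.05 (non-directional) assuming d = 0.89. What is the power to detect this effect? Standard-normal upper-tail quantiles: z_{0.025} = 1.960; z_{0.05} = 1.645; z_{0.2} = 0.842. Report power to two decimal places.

For two equal groups, power = Φ(d·√(n/2) − z_{α/2}).
d·√(n/2) = 0.89 × √(42/2) = 0.89 × 4.583 = 4.078.
z_β = 4.078 − 1.960 = 2.118.
Power = Φ(2.118) = 0.983.

power ≈ 0.98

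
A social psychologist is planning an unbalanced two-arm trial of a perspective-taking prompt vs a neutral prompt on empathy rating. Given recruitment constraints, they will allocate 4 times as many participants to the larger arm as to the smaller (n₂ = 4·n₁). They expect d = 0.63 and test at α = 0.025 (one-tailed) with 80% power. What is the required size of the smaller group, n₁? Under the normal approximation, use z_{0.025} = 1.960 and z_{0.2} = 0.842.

n₁ = 25

With allocation ratio k = n₂/n₁ = 4, Var(x̄₁−x̄₂) = σ²(1/n₁ + 1/(k·n₁)) = σ²·(k+1)/(k·n₁).
So n₁ = (1 + 1/k)·((z_{α} + z_β)/d)² = 1.250 × (2.802/0.63)².
n₁ = 1.250 × 19.78 = 24.7.
Round up: n₁ = 25, giving n₂ = 4 × 25 = 100.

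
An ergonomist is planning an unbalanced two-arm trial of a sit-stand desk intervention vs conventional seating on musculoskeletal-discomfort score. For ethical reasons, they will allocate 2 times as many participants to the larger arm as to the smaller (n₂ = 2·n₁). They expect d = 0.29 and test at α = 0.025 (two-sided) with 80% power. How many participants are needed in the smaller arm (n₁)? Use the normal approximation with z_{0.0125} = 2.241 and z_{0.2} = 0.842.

n₁ = 170

With allocation ratio k = n₂/n₁ = 2, Var(x̄₁−x̄₂) = σ²(1/n₁ + 1/(k·n₁)) = σ²·(k+1)/(k·n₁).
So n₁ = (1 + 1/k)·((z_{α/2} + z_β)/d)² = 1.500 × (3.083/0.29)².
n₁ = 1.500 × 113.02 = 169.5.
Round up: n₁ = 170, giving n₂ = 2 × 170 = 340.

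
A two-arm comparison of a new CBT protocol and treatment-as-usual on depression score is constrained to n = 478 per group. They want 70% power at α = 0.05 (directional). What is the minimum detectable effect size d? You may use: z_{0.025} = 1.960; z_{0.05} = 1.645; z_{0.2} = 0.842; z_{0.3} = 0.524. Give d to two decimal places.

For two independent groups of n = 478 each: d_min = (z_{α} + z_β)·√(2/n).
z-sum = 1.645 + 0.524 = 2.169.
d_min = 2.169 × √(2/478) = 2.169 × 0.0647 = 0.140.

d_min ≈ 0.14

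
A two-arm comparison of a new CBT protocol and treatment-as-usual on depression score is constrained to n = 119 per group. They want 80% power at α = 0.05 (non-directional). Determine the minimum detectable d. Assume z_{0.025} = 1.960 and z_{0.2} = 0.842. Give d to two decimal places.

d_min ≈ 0.36

For two independent groups of n = 119 each: d_min = (z_{α/2} + z_β)·√(2/n).
z-sum = 1.960 + 0.842 = 2.802.
d_min = 2.802 × √(2/119) = 2.802 × 0.1296 = 0.363.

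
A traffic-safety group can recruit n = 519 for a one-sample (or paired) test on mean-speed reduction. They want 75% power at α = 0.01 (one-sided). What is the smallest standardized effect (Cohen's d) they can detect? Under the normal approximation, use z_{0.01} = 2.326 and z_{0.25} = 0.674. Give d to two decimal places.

d_min ≈ 0.13

For a single sample (or paired design) of n = 519: d_min = (z_{α} + z_β)/√n.
z-sum = 2.326 + 0.674 = 3.000.
d_min = 3.000 / √519 = 3.000 / 22.782 = 0.132.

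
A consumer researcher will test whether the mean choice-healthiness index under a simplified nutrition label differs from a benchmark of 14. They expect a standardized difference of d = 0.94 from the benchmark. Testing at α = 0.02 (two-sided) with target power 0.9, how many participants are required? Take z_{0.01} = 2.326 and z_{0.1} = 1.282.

n = 15

For a one-sample test: n = ((z_{α/2} + z_β) / d)².
z_{α/2} + z_β = 2.326 + 1.282 = 3.608.
n = (3.608 / 0.94)² = 3.838² = 14.73.
Round up.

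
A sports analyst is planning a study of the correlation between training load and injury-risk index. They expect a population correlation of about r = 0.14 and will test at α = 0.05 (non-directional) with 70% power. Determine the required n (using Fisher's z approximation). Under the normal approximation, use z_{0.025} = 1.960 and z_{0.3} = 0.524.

Fisher's z: C = ½·ln((1+r)/(1−r)) = ½·ln(1.3256) = 0.1409.
n = ((z_{α/2} + z_β)/C)² + 3.
(1.960 + 0.524) / 0.1409 = 2.484 / 0.1409 = 17.630.
n = 17.630² + 3 = 310.80 + 3 = 313.8.
Round up.

n = 314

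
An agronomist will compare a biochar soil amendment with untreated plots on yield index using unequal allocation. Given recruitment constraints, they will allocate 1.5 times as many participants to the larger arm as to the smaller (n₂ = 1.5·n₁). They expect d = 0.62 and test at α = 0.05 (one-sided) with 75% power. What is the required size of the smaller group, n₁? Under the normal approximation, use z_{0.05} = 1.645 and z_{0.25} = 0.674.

With allocation ratio k = n₂/n₁ = 1.5, Var(x̄₁−x̄₂) = σ²(1/n₁ + 1/(k·n₁)) = σ²·(k+1)/(k·n₁).
So n₁ = (1 + 1/k)·((z_{α} + z_β)/d)² = 1.667 × (2.319/0.62)².
n₁ = 1.667 × 13.99 = 23.3.
Round up: n₁ = 24, giving n₂ = 1.5 × 24 = 36.

n₁ = 24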